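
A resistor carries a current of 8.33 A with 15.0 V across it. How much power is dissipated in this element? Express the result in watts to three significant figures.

125 W

With V and I both given, power follows immediately from P = V I.
P = 15.0 V × 8.330 A = 125.0 W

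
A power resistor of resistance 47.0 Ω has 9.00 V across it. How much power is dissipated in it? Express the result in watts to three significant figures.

1.72 W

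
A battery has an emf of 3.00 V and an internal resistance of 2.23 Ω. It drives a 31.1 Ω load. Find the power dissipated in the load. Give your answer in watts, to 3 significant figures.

0.252 W

The internal resistance and the load are in series, so the same I flows through both; get I from ε/(r+R), then I²R for the load.
I = ε / (r + R) = 3.00 / (2.23 + 31.1) = 0.09001 A
P_load = I² R = (0.09001)² × 31.1 = 0.2520 W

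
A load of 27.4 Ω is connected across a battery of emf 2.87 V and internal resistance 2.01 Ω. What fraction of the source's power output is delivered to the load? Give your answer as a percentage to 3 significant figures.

Efficiency is P_load / P_total. With a series r and R sharing the same I, P = I²R for each, so η = R/(R+r).
η = R / (R + r) = 27.4 / (27.4 + 2.01) = 0.9317

93.2 %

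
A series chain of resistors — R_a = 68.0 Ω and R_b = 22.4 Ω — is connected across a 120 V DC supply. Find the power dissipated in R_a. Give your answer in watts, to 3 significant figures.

120 W

The current is common to all series resistors; compute it, then apply P = I²R for the target.
R_total = 68.0 + 22.4 = 90.40 Ω
I = V / R_total = 120 / 90.40 = 1.327 A
P_R_a = I² × R_a = (1.327)² × 68.0 = 119.8 W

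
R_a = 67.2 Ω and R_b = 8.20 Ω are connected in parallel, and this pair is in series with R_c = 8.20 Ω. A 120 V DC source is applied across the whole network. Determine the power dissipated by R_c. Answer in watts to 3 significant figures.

491 W

Combine R_a and R_b into their parallel equivalent first, reducing the network to two series resistors.
R_p = (67.2×8.20)/(67.2+8.20) = 7.308 Ω
R_total = R_p + 8.20 = 7.308 + 8.20 = 15.51 Ω
I = V / R_total = 120 / 15.51 = 7.738 A
R_c is the series element, so its power is I²R.
P_R_c = (7.738)² × 8.20 = 491.0 W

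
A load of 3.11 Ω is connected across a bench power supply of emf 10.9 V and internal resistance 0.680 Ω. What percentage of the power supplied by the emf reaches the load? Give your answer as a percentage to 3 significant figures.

82.1 %

Efficiency is P_load / P_total. With a series r and R sharing the same I, P = I²R for each, so η = R/(R+r).
η = R / (R + r) = 3.11 / (3.11 + 0.680) = 0.8206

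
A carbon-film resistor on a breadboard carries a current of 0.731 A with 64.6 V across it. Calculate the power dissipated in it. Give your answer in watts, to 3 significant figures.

47.2 W

Both the voltage across and the current through the element are known, so P = V I applies directly.
P = 64.6 V × 0.7310 A = 47.22 W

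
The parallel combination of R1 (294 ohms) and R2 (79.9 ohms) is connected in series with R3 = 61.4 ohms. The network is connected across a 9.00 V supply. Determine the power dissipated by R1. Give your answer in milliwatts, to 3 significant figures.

70.5 mW

Combine R1 and R2 into their parallel equivalent first, reducing the network to two series resistors.
R_p = (294×79.9)/(294+79.9) = 62.83 Ω
R_total = R_p + 61.4 = 62.83 + 61.4 = 124.2 Ω
I = V / R_total = 9.00 / 124.2 = 0.07245 A
Voltage across the parallel pair: V_p = I × R_p = 0.07245 × 62.83 = 4.552 V
R1 sits across V_p; its power is V_p²/R.
P_R1 = (4.552)² / 294 = 0.07047 W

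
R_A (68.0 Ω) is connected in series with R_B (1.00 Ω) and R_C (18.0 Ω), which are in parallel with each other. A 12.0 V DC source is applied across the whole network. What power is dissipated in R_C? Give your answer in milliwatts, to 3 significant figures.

First combine the parallel branches into one equivalent R_p, then R_A + R_p is a series pair.
R_p = (1.00×18.0)/(1.00+18.0) = 0.9474 Ω
R_total = 68.0 + 0.9474 = 68.95 Ω
I = V / R_total = 12.0 / 68.95 = 0.1740 A
Voltage across the parallel pair: V_p = I × R_p = 0.1740 × 0.9474 = 0.1649 V
R_C is across V_p, so use P = V²/R for that branch.
P_R_C = (0.1649)² / 18.0 = 0.001510 W

1.51 mW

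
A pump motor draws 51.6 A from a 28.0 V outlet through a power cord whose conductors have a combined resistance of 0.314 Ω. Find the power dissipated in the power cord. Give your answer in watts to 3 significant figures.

836 W

Only the current and the line resistance are needed for the I²R loss.
The power cord carries the full 51.6 A.
P_line = I² R_line = (51.60)² × 0.314 = 836.0 W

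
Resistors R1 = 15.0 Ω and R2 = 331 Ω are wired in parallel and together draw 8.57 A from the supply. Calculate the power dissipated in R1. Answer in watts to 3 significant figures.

1010 W

Only the total current is stated, so first find the parallel equivalent to get the voltage across the combination.
1/R_eq = 1/15.0 + 1/331 ⇒ R_eq = 14.35 Ω
V = I_total × R_eq = 8.570 × 14.35 = 123.0 V
P_R1 = V² / R1 = (123.0)² / 15.0 = 1008 W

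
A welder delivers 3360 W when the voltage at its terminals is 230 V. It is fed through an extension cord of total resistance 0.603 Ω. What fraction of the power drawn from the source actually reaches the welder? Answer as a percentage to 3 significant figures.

96.3 %

I = P / V = 3360 / 230 = 14.61 A through the extension cord.
P_line = I² R_line = (14.61)² × 0.603 = 128.7 W
P_source = P_load + P_line = 3360 + 128.7 = 3489 W
η = P_load / P_source = 3360 / 3489 = 0.9631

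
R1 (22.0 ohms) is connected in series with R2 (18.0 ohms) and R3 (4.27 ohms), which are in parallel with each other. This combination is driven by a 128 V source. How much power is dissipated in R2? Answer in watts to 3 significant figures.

Reduce the parallel pair to R_p first; the network is then a simple series string.
R_p = (18.0×4.27)/(18.0+4.27) = 3.451 Ω
R_total = 22.0 + 3.451 = 25.45 Ω
I = V / R_total = 128 / 25.45 = 5.029 A
Voltage across the parallel pair: V_p = I × R_p = 5.029 × 3.451 = 17.36 V
R2 is across V_p, so use P = V²/R for that branch.
P_R2 = (17.36)² / 18.0 = 16.74 W

16.7 W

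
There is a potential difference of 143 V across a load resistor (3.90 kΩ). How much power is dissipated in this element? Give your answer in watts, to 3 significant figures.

V and R are stated; P = V²/R avoids computing the current.
P = (143 V)² / 3900 Ω = 5.243 W

5.24 W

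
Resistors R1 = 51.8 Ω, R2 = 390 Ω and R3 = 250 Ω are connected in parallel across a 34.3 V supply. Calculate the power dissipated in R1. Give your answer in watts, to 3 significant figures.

R1 sits directly across the source, so P = V²/R with V = 34.3 V.
P_R1 = V² / R1 = (34.3)² / 51.8 Ω = 22.71 W

22.7 W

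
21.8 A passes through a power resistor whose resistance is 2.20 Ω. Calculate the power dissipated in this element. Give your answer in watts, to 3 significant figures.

1050 W

With I and R stated, P = I²R applies in one step.
P = (21.80 A)² × 2.20 Ω = 1046 W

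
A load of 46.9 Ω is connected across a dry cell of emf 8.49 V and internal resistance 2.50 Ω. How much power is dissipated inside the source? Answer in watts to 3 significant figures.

Internal loss is I²r, with I set by the total series resistance r+R.
I = ε / (r + R) = 8.49 / (2.50 + 46.9) = 0.1719 A
P_int = I² r = (0.1719)² × 2.50 = 0.07384 W

0.0738 W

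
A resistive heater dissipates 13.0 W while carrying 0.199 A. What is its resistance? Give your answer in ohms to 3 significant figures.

328 Ω

The two known quantities fix the third via R = P / I².
R = 13.0 / (0.1990)² = 328.3 Ω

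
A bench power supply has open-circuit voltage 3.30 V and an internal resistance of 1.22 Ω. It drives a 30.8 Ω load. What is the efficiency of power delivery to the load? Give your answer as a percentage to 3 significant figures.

96.2 %

Both r and R carry the same current, so the power split is just the resistance split: η = R/(R+r).
η = R / (R + r) = 30.8 / (30.8 + 1.22) = 0.9619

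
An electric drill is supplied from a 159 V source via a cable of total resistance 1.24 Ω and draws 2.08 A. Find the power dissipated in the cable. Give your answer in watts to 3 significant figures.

5.36 W

The cable is a series resistance carrying the load current; its dissipation is I²R_line.
The cable carries the full 2.08 A.
P_line = I² R_line = (2.080)² × 1.24 = 5.365 W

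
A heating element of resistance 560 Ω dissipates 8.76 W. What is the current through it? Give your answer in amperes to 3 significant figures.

0.125 A

From P = V I = I²R = V²/R, with the two given quantities we get I = √(P / R).
I = √(8.76 / 560) = 0.1251 A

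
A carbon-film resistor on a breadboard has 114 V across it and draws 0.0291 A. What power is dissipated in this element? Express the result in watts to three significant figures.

3.32 W

V and I are known directly — P = V I, no intermediate step needed.
P = 114 V × 0.02910 A = 3.317 W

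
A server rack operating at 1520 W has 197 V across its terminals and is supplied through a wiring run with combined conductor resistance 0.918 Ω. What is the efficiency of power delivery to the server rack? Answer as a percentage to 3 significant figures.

96.5 %

I = P / V = 1520 / 197 = 7.716 A through the wiring run.
P_line = I² R_line = (7.716)² × 0.918 = 54.65 W
P_source = P_load + P_line = 1520 + 54.65 = 1575 W
η = P_load / P_source = 1520 / 1575 = 0.9653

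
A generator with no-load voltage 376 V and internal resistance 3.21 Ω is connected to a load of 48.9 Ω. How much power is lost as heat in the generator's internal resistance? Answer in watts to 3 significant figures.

167 W

r is in series with the load, so it carries the full circuit current — the loss in it is I²r.
I = ε / (r + R) = 376 / (3.21 + 48.9) = 7.216 A
P_int = I² r = (7.216)² × 3.21 = 167.1 W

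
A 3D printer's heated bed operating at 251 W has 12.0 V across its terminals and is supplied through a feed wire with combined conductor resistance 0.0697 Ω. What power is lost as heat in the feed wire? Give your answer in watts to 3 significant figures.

The feed wire is a series resistance carrying the load current; its dissipation is I²R_line.
I = P / V = 251 / 12.0 = 20.92 A through the feed wire.
P_line = I² R_line = (20.92)² × 0.0697 = 30.49 W

30.5 W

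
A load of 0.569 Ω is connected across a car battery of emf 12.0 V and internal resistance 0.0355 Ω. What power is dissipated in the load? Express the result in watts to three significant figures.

224 W

Load and internal resistance form a series loop — compute the loop current, then the load power via I²R.
I = ε / (r + R) = 12.0 / (0.0355 + 0.569) = 19.85 A
P_load = I² R = (19.85)² × 0.569 = 224.2 W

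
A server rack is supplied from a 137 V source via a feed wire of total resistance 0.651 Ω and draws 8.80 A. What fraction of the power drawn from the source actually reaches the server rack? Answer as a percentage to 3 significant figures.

The feed wire carries the full 8.80 A.
P_line = I² R_line = (8.800)² × 0.651 = 50.41 W
P_source = V I = 137 × 8.800 = 1206 W; P_load = 1155 W
η = P_load / P_source = 1155 / 1206 = 0.9582

95.8 %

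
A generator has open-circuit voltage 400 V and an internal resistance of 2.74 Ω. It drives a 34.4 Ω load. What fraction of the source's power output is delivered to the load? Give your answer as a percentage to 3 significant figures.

92.6 %

Both r and R carry the same current, so the power split is just the resistance split: η = R/(R+r).
η = R / (R + r) = 34.4 / (34.4 + 2.74) = 0.9262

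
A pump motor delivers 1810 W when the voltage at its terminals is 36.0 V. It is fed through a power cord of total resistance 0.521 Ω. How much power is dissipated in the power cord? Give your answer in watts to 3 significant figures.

1320 W

The power cord and load are in series, so the same current flows in both; the loss is I²R_line.
I = P / V = 1810 / 36.0 = 50.28 A through the power cord.
P_line = I² R_line = (50.28)² × 0.521 = 1317 W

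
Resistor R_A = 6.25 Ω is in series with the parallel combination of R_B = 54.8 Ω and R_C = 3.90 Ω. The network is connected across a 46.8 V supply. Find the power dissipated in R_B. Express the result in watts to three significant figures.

Collapse R_B‖R_C to a single equivalent, reducing the network to two series elements.
R_p = (54.8×3.90)/(54.8+3.90) = 3.641 Ω
R_total = 6.25 + 3.641 = 9.891 Ω
I = V / R_total = 46.8 / 9.891 = 4.732 A
Voltage across the parallel pair: V_p = I × R_p = 4.732 × 3.641 = 17.23 V
R_B sees V_p directly, so P = V_p² / R_B.
P_R_B = (17.23)² / 54.8 = 5.416 W

5.42 W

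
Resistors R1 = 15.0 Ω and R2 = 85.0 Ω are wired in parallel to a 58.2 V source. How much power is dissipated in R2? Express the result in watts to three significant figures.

39.8 W

Parallel branches share the same voltage; P = V²/R gives the branch power in one step.
P_R2 = V² / R2 = (58.2)² / 85.0 Ω = 39.85 W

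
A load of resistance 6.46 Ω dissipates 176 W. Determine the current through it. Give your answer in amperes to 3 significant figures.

Inverting the appropriate power form: I = √(P / R).
I = √(176 / 6.46) = 5.220 A

5.22 A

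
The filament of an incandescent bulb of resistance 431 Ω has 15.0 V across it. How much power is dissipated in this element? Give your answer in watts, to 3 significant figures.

0.522 W

We know the drop across the element and its resistance — P = V²/R, one step.
P = (15.0 V)² / 431 Ω = 0.5220 W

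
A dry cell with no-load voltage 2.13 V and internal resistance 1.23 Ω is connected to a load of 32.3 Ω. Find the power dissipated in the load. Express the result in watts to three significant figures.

0.130 W

With r and R in series, I = ε/(r+R); the load dissipates I²R.
I = ε / (r + R) = 2.13 / (1.23 + 32.3) = 0.06353 A
P_load = I² R = (0.06353)² × 32.3 = 0.1303 W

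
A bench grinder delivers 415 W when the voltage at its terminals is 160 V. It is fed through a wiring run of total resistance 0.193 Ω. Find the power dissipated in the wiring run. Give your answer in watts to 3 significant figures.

1.30 W

The wiring run and load are in series, so the same current flows in both; the loss is I²R_line.
I = P / V = 415 / 160 = 2.594 A through the wiring run.
P_line = I² R_line = (2.594)² × 0.193 = 1.298 W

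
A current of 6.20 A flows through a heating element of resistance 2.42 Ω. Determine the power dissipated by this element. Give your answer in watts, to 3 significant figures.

93.0 W

Current and resistance are given, so P = I²R is the direct form.
P = (6.200 A)² × 2.42 Ω = 93.02 W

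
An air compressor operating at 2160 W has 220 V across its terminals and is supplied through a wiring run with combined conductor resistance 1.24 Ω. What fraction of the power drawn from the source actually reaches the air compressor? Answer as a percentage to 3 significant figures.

I = P / V = 2160 / 220 = 9.818 A through the wiring run.
P_line = I² R_line = (9.818)² × 1.24 = 119.5 W
P_source = P_load + P_line = 2160 + 119.5 = 2280 W
η = P_load / P_source = 2160 / 2280 = 0.9476

94.8 %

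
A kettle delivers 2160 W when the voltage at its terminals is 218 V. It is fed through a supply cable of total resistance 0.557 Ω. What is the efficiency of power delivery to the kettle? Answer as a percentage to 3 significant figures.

97.5 %

I = P / V = 2160 / 218 = 9.908 A through the supply cable.
P_line = I² R_line = (9.908)² × 0.557 = 54.68 W
P_source = P_load + P_line = 2160 + 54.68 = 2215 W
η = P_load / P_source = 2160 / 2215 = 0.9753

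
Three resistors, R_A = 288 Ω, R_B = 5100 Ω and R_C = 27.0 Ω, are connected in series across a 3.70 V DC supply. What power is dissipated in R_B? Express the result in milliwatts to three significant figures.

Since the resistors are in series they all carry the loop current I = V/R_total; the power in any one is I²R.
R_total = 288 + 5100 + 27.0 = 5415 Ω
I = V / R_total = 3.70 / 5415 = 0.0006833 A
P_R_B = I² × R_B = (0.0006833)² × 5100 = 0.002381 W

2.38 mW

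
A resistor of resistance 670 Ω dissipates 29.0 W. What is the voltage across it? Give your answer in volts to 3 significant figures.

139 V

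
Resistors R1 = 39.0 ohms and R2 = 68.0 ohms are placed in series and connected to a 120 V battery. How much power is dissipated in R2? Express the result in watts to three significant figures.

Since the resistors are in series they all carry the loop current I = V/R_total; the power in any one is I²R.
R_total = 39.0 + 68.0 = 107.0 Ω
I = V / R_total = 120 / 107.0 = 1.121 A
P_R2 = I² × R2 = (1.121)² × 68.0 = 85.53 W

85.5 W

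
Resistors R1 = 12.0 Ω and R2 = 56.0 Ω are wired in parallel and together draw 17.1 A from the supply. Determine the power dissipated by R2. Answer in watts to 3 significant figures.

Parallel branches share V, not I — compute V via R_eq, then use V²/R for the target branch.
1/R_eq = 1/12.0 + 1/56.0 ⇒ R_eq = 9.882 Ω
V = I_total × R_eq = 17.10 × 9.882 = 169.0 V
P_R2 = V² / R2 = (169.0)² / 56.0 = 509.9 W

510 W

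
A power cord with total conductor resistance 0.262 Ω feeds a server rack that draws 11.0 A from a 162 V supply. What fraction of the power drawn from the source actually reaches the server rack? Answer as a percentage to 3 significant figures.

98.2 %

The power cord carries the full 11.0 A.
P_line = I² R_line = (11.00)² × 0.262 = 31.70 W
P_source = V I = 162 × 11.00 = 1782 W; P_load = 1750 W
η = P_load / P_source = 1750 / 1782 = 0.9822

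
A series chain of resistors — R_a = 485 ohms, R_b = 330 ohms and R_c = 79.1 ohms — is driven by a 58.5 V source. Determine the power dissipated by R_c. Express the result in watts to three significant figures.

0.339 W

The current is common to all series resistors; compute it, then apply P = I²R for the target.
R_total = 485 + 330 + 79.1 = 894.1 Ω
I = V / R_total = 58.5 / 894.1 = 0.06543 A
P_R_c = I² × R_c = (0.06543)² × 79.1 = 0.3386 W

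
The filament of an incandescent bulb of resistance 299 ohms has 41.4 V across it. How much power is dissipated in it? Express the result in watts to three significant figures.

V and R are stated; P = V²/R avoids computing the current.
P = (41.4 V)² / 299 Ω = 5.732 W

5.73 W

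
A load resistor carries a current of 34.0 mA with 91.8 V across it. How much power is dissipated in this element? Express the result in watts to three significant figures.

3.12 W

Both the voltage across and the current through the element are known, so P = V I applies directly.
P = 91.8 V × 0.03400 A = 3.121 W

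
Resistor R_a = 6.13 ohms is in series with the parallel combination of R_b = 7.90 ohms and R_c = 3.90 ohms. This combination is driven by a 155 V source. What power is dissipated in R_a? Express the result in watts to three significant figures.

Replace R_b and R_c with their parallel equivalent so the circuit becomes R_a in series with R_p.
R_p = (7.90×3.90)/(7.90+3.90) = 2.611 Ω
R_total = 6.13 + 2.611 = 8.741 Ω
I = V / R_total = 155 / 8.741 = 17.73 A
The full supply current passes through R_a: P = I²R.
P_R_a = (17.73)² × 6.13 = 1928 W

1930 W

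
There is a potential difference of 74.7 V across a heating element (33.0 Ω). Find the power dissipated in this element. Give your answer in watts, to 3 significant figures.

Voltage and resistance are given, so P = V²/R is the one-step route.
P = (74.7 V)² / 33.0 Ω = 169.1 W

169 W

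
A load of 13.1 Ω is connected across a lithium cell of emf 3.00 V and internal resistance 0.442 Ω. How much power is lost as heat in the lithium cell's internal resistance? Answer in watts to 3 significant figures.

0.0217 W

The internal resistance carries the same current as the load; P_int = I²r.
I = ε / (r + R) = 3.00 / (0.442 + 13.1) = 0.2215 A
P_int = I² r = (0.2215)² × 0.442 = 0.02169 W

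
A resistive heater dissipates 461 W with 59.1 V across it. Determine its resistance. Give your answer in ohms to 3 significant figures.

7.58 Ω

Inverting the appropriate power form: R = V² / P.
R = (59.1)² / 461 = 7.577 Ω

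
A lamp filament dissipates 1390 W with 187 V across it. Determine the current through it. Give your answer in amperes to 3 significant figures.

7.43 A

The two known quantities fix the third via I = P / V.
I = 1390 / 187 = 7.433 A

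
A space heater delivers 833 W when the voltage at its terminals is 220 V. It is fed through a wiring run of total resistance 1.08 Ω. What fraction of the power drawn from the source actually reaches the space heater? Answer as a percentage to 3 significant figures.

98.2 %

I = P / V = 833 / 220 = 3.786 A through the wiring run.
P_line = I² R_line = (3.786)² × 1.08 = 15.48 W
P_source = P_load + P_line = 833.0 + 15.48 = 848.5 W
η = P_load / P_source = 833.0 / 848.5 = 0.9818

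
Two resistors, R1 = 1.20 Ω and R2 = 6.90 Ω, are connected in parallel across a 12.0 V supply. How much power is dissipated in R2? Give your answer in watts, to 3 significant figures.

20.9 W

R2 sits directly across the source, so P = V²/R with V = 12.0 V.
P_R2 = V² / R2 = (12.0)² / 6.90 Ω = 20.87 W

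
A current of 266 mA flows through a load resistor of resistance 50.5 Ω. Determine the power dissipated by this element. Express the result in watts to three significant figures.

With I and R stated, P = I²R applies in one step.
P = (0.2660 A)² × 50.5 Ω = 3.573 W

3.57 W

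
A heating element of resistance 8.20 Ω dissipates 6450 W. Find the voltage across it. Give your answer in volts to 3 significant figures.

230 V

Rearranging the power relation for the two known quantities gives V = √(P R).
V = √(6450 × 8.20) = 230.0 V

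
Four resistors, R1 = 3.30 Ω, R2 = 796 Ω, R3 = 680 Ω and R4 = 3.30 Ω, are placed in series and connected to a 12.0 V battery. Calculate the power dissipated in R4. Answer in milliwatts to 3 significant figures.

0.216 mW

Since the resistors are in series they all carry the loop current I = V/R_total; the power in any one is I²R.
R_total = 3.30 + 796 + 680 + 3.30 = 1483 Ω
I = V / R_total = 12.0 / 1483 = 0.008094 A
P_R4 = I² × R4 = (0.008094)² × 3.30 = 0.0002162 W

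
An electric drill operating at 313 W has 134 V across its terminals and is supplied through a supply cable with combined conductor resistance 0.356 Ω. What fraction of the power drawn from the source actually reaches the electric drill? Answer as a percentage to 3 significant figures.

I = P / V = 313 / 134 = 2.336 A through the supply cable.
P_line = I² R_line = (2.336)² × 0.356 = 1.942 W
P_source = P_load + P_line = 313.0 + 1.942 = 314.9 W
η = P_load / P_source = 313.0 / 314.9 = 0.9938

99.4 %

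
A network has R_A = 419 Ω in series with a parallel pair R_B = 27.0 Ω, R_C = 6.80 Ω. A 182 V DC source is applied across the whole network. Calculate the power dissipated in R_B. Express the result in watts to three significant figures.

First combine the parallel branches into one equivalent R_p, then R_A + R_p is a series pair.
R_p = (27.0×6.80)/(27.0+6.80) = 5.432 Ω
R_total = 419 + 5.432 = 424.4 Ω
I = V / R_total = 182 / 424.4 = 0.4288 A
Voltage across the parallel pair: V_p = I × R_p = 0.4288 × 5.432 = 2.329 V
R_B sees V_p directly, so P = V_p² / R_B.
P_R_B = (2.329)² / 27.0 = 0.2009 W

0.201 W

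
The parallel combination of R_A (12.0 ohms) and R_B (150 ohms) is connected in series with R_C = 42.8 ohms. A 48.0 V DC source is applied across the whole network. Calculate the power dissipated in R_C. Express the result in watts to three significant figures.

33.9 W

Reduce the parallel combination to a single R_p; the circuit then becomes R_p in series with the remaining resistor.
R_p = (12.0×150)/(12.0+150) = 11.11 Ω
R_total = R_p + 42.8 = 11.11 + 42.8 = 53.91 Ω
I = V / R_total = 48.0 / 53.91 = 0.8904 A
R_C carries the full series current, so P = I²R.
P_R_C = (0.8904)² × 42.8 = 33.93 W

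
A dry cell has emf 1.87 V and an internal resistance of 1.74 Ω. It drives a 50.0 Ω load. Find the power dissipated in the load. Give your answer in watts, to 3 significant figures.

0.0653 W

The internal resistance and the load are in series, so the same I flows through both; get I from ε/(r+R), then I²R for the load.
I = ε / (r + R) = 1.87 / (1.74 + 50.0) = 0.03614 A
P_load = I² R = (0.03614)² × 50.0 = 0.06531 W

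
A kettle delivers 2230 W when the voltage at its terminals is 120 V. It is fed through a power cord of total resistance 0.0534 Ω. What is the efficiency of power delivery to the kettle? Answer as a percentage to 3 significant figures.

99.2 %

I = P / V = 2230 / 120 = 18.58 A through the power cord.
P_line = I² R_line = (18.58)² × 0.0534 = 18.44 W
P_source = P_load + P_line = 2230 + 18.44 = 2248 W
η = P_load / P_source = 2230 / 2248 = 0.9918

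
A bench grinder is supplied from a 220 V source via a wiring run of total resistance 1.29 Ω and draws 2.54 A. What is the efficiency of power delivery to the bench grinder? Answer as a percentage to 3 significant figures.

98.5 %

The wiring run carries the full 2.54 A.
P_line = I² R_line = (2.540)² × 1.29 = 8.323 W
P_source = V I = 220 × 2.540 = 558.8 W; P_load = 550.5 W
η = P_load / P_source = 550.5 / 558.8 = 0.9851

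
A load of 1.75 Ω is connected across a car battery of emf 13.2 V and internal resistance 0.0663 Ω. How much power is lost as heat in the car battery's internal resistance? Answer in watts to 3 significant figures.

Internal loss is I²r, with I set by the total series resistance r+R.
I = ε / (r + R) = 13.2 / (0.0663 + 1.75) = 7.268 A
P_int = I² r = (7.268)² × 0.0663 = 3.502 W

3.50 W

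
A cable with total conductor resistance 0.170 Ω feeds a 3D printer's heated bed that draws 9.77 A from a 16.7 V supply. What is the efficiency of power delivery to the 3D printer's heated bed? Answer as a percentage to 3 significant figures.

The cable carries the full 9.77 A.
P_line = I² R_line = (9.770)² × 0.170 = 16.23 W
P_source = V I = 16.7 × 9.770 = 163.2 W; P_load = 146.9 W
η = P_load / P_source = 146.9 / 163.2 = 0.9005

90.1 %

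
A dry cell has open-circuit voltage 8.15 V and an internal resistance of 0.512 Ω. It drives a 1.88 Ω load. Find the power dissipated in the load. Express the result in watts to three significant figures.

21.8 W

Find the circuit current first, then P = I²R for the load (series elements share I).
I = ε / (r + R) = 8.15 / (0.512 + 1.88) = 3.407 A
P_load = I² R = (3.407)² × 1.88 = 21.82 W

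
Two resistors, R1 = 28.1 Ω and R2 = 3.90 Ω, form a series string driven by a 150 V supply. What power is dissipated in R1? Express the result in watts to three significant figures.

Series elements share the same current, so find I first, then use P = I²R.
R_total = 28.1 + 3.90 = 32.00 Ω
I = V / R_total = 150 / 32.00 = 4.688 A
P_R1 = I² × R1 = (4.688)² × 28.1 = 617.4 W

617 W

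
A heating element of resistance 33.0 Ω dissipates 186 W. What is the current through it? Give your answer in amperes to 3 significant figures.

2.37 A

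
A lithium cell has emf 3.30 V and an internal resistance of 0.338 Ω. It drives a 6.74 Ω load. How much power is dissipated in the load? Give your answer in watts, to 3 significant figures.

1.47 W

The internal resistance and the load are in series, so the same I flows through both; get I from ε/(r+R), then I²R for the load.
I = ε / (r + R) = 3.30 / (0.338 + 6.74) = 0.4662 A
P_load = I² R = (0.4662)² × 6.74 = 1.465 W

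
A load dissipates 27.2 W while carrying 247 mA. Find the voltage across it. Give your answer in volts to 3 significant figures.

Rearranging the power relation for the two known quantities gives V = P / I.
V = 27.2 / 0.2470 = 110.1 V

110 V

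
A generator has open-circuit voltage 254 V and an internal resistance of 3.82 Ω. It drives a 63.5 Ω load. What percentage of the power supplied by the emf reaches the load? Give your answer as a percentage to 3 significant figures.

η = P_load/(P_load+P_int) = I²R/(I²R+I²r) = R/(R+r) — the I² cancels for series elements.
η = R / (R + r) = 63.5 / (63.5 + 3.82) = 0.9433

94.3 %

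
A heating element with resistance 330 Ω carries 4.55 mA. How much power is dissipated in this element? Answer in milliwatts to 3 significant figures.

6.83 mW

Current and resistance are given, so P = I²R is the direct form.
P = (0.004550 A)² × 330 Ω = 0.006832 W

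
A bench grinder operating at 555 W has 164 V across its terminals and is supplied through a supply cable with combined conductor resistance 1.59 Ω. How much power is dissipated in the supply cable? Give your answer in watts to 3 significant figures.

Only the current and the line resistance are needed for the I²R loss.
I = P / V = 555 / 164 = 3.384 A through the supply cable.
P_line = I² R_line = (3.384)² × 1.59 = 18.21 W

18.2 W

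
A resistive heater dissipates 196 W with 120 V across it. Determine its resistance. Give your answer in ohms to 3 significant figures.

73.5 Ω

The two known quantities fix the third via R = V² / P.
R = (120)² / 196 = 73.47 Ω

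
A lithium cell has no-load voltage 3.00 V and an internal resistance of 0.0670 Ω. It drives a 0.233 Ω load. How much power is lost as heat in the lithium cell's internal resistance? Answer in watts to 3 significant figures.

6.70 W

Internal loss is I²r, with I set by the total series resistance r+R.
I = ε / (r + R) = 3.00 / (0.0670 + 0.233) = 10.00 A
P_int = I² r = (10.00)² × 0.0670 = 6.700 W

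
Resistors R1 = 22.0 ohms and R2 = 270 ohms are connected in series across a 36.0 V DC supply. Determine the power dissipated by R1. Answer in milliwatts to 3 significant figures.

Since the resistors are in series they all carry the loop current I = V/R_total; the power in any one is I²R.
R_total = 22.0 + 270 = 292.0 Ω
I = V / R_total = 36.0 / 292.0 = 0.1233 A
P_R1 = I² × R1 = (0.1233)² × 22.0 = 0.3344 W

334 mW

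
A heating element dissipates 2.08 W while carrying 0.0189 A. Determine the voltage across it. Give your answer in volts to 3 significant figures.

The two known quantities fix the third via V = P / I.
V = 2.08 / 0.01890 = 110.1 V

110 V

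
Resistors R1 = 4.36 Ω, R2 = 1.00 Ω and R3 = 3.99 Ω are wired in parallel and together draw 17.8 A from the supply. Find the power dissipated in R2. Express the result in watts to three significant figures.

145 W

Only the total current is stated, so first find the parallel equivalent to get the voltage across the combination.
1/R_eq = 1/4.36 + 1/1.00 + 1/3.99 ⇒ R_eq = 0.6757 Ω
V = I_total × R_eq = 17.80 × 0.6757 = 12.03 V
P_R2 = V² / R2 = (12.03)² / 1.00 = 144.7 W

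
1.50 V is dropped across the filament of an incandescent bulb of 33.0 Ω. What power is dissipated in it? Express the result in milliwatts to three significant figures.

We know the drop across the element and its resistance — P = V²/R, one step.
P = (1.50 V)² / 33.0 Ω = 0.06818 W

68.2 mW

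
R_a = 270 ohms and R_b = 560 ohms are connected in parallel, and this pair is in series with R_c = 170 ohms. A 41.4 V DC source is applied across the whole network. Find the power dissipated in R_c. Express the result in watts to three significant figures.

Collapse the R_a‖R_b pair into one equivalent R_p; then R_p and R_c form a series string.
R_p = (270×560)/(270+560) = 182.2 Ω
R_total = R_p + 170 = 182.2 + 170 = 352.2 Ω
I = V / R_total = 41.4 / 352.2 = 0.1176 A
R_c is the series element, so its power is I²R.
P_R_c = (0.1176)² × 170 = 2.349 W

2.35 W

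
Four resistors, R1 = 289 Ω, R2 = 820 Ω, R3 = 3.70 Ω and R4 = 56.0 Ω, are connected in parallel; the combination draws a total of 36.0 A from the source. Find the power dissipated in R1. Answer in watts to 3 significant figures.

52.3 W

The branches share the same voltage, but only the total current is given — find V from the equivalent resistance first.
1/R_eq = 1/289 + 1/820 + 1/3.70 + 1/56.0 ⇒ R_eq = 3.415 Ω
V = I_total × R_eq = 36.00 × 3.415 = 122.9 V
P_R1 = V² / R1 = (122.9)² / 289 = 52.31 W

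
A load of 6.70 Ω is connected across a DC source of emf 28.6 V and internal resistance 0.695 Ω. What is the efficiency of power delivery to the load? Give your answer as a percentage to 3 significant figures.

90.6 %

The source delivers εI, of which I²R reaches the load and I²r is lost; since I is common, η = R/(R+r).
η = R / (R + r) = 6.70 / (6.70 + 0.695) = 0.9060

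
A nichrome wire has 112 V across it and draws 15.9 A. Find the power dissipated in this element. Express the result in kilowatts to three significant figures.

1.78 kW

Both the voltage across and the current through the element are known, so P = V I applies directly.
P = 112 V × 15.90 A = 1781 W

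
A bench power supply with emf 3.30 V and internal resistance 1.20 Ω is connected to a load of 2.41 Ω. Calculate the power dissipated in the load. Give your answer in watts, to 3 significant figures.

2.01 W

The internal resistance and the load are in series, so the same I flows through both; get I from ε/(r+R), then I²R for the load.
I = ε / (r + R) = 3.30 / (1.20 + 2.41) = 0.9141 A
P_load = I² R = (0.9141)² × 2.41 = 2.014 W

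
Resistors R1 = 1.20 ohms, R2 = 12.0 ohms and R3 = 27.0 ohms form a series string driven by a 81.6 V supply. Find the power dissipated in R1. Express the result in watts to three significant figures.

4.94 W

In a series string the same current flows through every resistor — find that current, then P = I²R for the one we want.
R_total = 1.20 + 12.0 + 27.0 = 40.20 Ω
I = V / R_total = 81.6 / 40.20 = 2.030 A
P_R1 = I² × R1 = (2.030)² × 1.20 = 4.944 W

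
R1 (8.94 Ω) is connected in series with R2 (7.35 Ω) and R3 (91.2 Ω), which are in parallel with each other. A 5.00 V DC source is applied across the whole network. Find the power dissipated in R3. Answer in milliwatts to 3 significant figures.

Replace R2 and R3 with their parallel equivalent so the circuit becomes R1 in series with R_p.
R_p = (7.35×91.2)/(7.35+91.2) = 6.802 Ω
R_total = 8.94 + 6.802 = 15.74 Ω
I = V / R_total = 5.00 / 15.74 = 0.3176 A
Voltage across the parallel pair: V_p = I × R_p = 0.3176 × 6.802 = 2.160 V
With V_p across R3, its power is V_p²/R3.
P_R3 = (2.160)² / 91.2 = 0.05118 W

51.2 mW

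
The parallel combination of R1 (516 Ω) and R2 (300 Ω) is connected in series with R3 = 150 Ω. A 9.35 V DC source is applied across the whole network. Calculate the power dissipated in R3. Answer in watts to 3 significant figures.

Collapse the R1‖R2 pair into one equivalent R_p; then R_p and R3 form a series string.
R_p = (516×300)/(516+300) = 189.7 Ω
R_total = R_p + 150 = 189.7 + 150 = 339.7 Ω
I = V / R_total = 9.35 / 339.7 = 0.02752 A
All the supply current flows through R3; use P = I²R3.
P_R3 = (0.02752)² × 150 = 0.1136 W

0.114 W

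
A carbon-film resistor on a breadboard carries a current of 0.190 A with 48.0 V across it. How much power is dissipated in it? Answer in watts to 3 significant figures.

With V and I both given, power follows immediately from P = V I.
P = 48.0 V × 0.1900 A = 9.120 W

9.12 W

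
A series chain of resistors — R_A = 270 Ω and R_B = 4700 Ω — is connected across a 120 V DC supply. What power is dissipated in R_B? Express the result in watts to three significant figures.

Since the resistors are in series they all carry the loop current I = V/R_total; the power in any one is I²R.
R_total = 270 + 4700 = 4970 Ω
I = V / R_total = 120 / 4970 = 0.02414 A
P_R_B = I² × R_B = (0.02414)² × 4700 = 2.740 W

2.74 W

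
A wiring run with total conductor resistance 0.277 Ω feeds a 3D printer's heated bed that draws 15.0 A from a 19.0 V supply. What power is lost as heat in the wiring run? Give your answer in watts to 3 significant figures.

The wiring run is a series resistance carrying the load current; its dissipation is I²R_line.
The wiring run carries the full 15.0 A.
P_line = I² R_line = (15.00)² × 0.277 = 62.33 W

62.3 W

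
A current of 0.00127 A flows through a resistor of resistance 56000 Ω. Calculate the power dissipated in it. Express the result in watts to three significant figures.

The current through and the resistance of the element are both given; use P = I²R.
P = (0.001270 A)² × 56000 Ω = 0.09032 W

0.0903 W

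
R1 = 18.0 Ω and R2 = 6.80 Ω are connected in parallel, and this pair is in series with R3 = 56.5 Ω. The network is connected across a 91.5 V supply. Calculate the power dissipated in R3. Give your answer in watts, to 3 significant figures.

Collapse the R1‖R2 pair into one equivalent R_p; then R_p and R3 form a series string.
R_p = (18.0×6.80)/(18.0+6.80) = 4.935 Ω
R_total = R_p + 56.5 = 4.935 + 56.5 = 61.44 Ω
I = V / R_total = 91.5 / 61.44 = 1.489 A
R3 carries the full series current, so P = I²R.
P_R3 = (1.489)² × 56.5 = 125.3 W

125 W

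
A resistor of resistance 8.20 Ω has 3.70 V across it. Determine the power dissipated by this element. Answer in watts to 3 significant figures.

1.67 W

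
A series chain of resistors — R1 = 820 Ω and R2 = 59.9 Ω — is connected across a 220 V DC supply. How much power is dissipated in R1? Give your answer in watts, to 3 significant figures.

In a series string the same current flows through every resistor — find that current, then P = I²R for the one we want.
R_total = 820 + 59.9 = 879.9 Ω
I = V / R_total = 220 / 879.9 = 0.2500 A
P_R1 = I² × R1 = (0.2500)² × 820 = 51.26 W

51.3 W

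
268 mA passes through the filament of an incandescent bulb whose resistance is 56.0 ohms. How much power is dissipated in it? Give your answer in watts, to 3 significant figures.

4.02 W

Current and resistance are given, so P = I²R is the direct form.
P = (0.2680 A)² × 56.0 Ω = 4.022 W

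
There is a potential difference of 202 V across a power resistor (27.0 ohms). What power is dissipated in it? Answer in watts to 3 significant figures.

Voltage and resistance are given, so P = V²/R is the one-step route.
P = (202 V)² / 27.0 Ω = 1511 W

1510 W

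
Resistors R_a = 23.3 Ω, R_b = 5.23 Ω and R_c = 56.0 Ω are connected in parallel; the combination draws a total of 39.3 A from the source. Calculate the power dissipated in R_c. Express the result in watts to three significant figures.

434 W

The branches share the same voltage, but only the total current is given — find V from the equivalent resistance first.
1/R_eq = 1/23.3 + 1/5.23 + 1/56.0 ⇒ R_eq = 3.969 Ω
V = I_total × R_eq = 39.30 × 3.969 = 156.0 V
P_R_c = V² / R_c = (156.0)² / 56.0 = 434.4 W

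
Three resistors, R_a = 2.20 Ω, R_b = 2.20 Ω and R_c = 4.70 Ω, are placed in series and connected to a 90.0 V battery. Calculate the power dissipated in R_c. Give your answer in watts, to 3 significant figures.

460 W

Every series element carries the same I. Get I from the total resistance, then P = I² × R_c.
R_total = 2.20 + 2.20 + 4.70 = 9.100 Ω
I = V / R_total = 90.0 / 9.100 = 9.890 A
P_R_c = I² × R_c = (9.890)² × 4.70 = 459.7 W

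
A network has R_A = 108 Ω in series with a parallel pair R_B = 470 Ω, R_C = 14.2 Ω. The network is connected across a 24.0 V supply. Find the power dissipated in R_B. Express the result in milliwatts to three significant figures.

15.7 mW

Reduce the parallel pair to R_p first; the network is then a simple series string.
R_p = (470×14.2)/(470+14.2) = 13.78 Ω
R_total = 108 + 13.78 = 121.8 Ω
I = V / R_total = 24.0 / 121.8 = 0.1971 A
Voltage across the parallel pair: V_p = I × R_p = 0.1971 × 13.78 = 2.716 V
R_B sees V_p directly, so P = V_p² / R_B.
P_R_B = (2.716)² / 470 = 0.01570 W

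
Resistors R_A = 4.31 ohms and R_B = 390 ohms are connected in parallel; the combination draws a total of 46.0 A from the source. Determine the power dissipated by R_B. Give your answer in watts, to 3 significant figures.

98.6 W

Parallel branches share V, not I — compute V via R_eq, then use V²/R for the target branch.
1/R_eq = 1/4.31 + 1/390 ⇒ R_eq = 4.263 Ω
V = I_total × R_eq = 46.00 × 4.263 = 196.1 V
P_R_B = V² / R_B = (196.1)² / 390 = 98.60 W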